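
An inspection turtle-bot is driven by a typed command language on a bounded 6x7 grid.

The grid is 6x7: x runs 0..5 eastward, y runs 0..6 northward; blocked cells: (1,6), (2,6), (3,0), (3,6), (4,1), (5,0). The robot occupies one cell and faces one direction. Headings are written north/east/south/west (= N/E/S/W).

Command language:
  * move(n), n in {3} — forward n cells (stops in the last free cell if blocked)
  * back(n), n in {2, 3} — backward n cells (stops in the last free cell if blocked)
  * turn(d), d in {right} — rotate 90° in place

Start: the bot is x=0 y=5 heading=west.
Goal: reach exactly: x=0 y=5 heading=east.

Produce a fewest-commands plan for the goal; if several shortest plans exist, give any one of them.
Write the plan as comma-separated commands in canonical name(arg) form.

turn(right), turn(right)

initial: x=0 y=5 heading=west
1. turn(right) → x=0 y=5 heading=north
2. turn(right) → x=0 y=5 heading=east
shorter routes all fall short; 2 is best.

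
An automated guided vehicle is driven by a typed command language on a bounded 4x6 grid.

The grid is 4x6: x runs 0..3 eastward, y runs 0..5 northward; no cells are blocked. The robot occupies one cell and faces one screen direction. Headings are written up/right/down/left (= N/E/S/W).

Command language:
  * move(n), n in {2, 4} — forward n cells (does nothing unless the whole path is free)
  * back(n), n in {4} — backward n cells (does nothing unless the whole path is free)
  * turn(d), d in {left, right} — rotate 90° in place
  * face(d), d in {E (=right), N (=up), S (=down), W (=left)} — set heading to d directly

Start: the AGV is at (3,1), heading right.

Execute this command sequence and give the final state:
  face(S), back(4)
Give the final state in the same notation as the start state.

at (3,5), heading down

start: at (3,1), heading right
step 1 (face(S)): at (3,1), heading down
step 2 (back(4)): at (3,5), heading down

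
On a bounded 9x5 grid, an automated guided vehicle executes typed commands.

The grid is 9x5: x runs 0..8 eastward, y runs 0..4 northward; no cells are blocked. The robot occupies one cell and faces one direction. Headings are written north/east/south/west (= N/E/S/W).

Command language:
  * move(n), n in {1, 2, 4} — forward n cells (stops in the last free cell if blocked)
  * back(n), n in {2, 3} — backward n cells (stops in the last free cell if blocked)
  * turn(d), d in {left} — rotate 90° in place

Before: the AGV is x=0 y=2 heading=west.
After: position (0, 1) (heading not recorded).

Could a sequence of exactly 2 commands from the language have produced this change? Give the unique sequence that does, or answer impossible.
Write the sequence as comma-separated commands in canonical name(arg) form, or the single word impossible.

turn(left), move(1)

key: running move(1) before turn(left) would end elsewhere — order is forced
initial: x=0 y=2 heading=west
step 1 (turn(left)): x=0 y=2 heading=south
step 2 (move(1)): x=0 y=1 heading=south
uniquely the one of 36 2-step routes that fits.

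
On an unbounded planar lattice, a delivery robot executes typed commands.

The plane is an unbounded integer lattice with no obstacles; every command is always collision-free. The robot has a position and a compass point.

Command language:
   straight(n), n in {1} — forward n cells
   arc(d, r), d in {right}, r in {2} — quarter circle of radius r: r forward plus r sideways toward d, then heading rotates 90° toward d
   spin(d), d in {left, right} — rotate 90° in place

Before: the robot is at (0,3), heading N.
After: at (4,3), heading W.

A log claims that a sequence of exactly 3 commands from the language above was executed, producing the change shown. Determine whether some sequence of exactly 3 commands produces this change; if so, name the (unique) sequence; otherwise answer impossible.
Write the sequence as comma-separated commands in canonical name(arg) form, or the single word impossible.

arc(right, 2), arc(right, 2), spin(right)

key: running spin(right) before arc(right, 2) would end elsewhere — order is forced
t0: at (0,3), heading N
[1] after arc(right, 2): at (2,5), heading E
[2] after arc(right, 2): at (4,3), heading S
[3] after spin(right): at (4,3), heading W
uniquely the one of 64 3-step routes that fits.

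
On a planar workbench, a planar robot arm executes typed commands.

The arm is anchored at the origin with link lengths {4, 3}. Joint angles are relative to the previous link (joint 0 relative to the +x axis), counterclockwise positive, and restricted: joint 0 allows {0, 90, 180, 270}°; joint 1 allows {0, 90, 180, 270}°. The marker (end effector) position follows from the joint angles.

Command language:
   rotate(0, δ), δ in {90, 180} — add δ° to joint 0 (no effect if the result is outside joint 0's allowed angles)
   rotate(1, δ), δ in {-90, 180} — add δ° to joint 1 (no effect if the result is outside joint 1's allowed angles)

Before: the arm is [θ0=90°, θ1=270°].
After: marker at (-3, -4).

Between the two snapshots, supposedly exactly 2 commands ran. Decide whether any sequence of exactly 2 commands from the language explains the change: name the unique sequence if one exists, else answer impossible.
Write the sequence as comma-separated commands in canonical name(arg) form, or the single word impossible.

rotate(0, 90), rotate(0, 90)

initial: [θ0=90°, θ1=270°]
step 1 (rotate(0, 90)): [θ0=180°, θ1=270°]
step 2 (rotate(0, 90)): [θ0=270°, θ1=270°]
all 16 alternatives checked — unique.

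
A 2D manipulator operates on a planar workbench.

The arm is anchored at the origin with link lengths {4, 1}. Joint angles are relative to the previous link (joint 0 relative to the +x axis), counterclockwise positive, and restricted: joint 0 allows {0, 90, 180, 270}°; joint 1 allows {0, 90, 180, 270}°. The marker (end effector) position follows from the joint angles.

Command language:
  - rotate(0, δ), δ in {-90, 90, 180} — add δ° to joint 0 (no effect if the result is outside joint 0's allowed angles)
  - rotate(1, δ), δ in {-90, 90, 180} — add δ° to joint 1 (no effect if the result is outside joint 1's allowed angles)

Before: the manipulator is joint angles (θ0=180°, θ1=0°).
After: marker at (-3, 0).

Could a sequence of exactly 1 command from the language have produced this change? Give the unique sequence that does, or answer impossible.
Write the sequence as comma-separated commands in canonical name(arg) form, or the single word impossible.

rotate(1, 180)

t0: joint angles (θ0=180°, θ1=0°)
step 1 (rotate(1, 180)): joint angles (θ0=180°, θ1=180°)
no other 1-command option fits: unique.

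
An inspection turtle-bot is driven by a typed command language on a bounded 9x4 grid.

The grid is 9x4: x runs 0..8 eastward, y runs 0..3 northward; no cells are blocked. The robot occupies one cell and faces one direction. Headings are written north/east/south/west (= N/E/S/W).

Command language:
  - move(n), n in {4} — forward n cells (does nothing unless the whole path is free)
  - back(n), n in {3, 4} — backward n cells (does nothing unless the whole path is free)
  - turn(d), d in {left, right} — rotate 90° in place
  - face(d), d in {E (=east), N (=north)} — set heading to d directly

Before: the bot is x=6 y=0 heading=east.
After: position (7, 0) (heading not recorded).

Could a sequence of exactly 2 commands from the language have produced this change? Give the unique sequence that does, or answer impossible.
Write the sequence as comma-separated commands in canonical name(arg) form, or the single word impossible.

key: running move(4) before back(3) would end elsewhere — order is forced
start: x=6 y=0 heading=east
step 1 (back(3)): x=3 y=0 heading=east
step 2 (move(4)): x=7 y=0 heading=east
no other 2-command option fits: unique.

back(3), move(4)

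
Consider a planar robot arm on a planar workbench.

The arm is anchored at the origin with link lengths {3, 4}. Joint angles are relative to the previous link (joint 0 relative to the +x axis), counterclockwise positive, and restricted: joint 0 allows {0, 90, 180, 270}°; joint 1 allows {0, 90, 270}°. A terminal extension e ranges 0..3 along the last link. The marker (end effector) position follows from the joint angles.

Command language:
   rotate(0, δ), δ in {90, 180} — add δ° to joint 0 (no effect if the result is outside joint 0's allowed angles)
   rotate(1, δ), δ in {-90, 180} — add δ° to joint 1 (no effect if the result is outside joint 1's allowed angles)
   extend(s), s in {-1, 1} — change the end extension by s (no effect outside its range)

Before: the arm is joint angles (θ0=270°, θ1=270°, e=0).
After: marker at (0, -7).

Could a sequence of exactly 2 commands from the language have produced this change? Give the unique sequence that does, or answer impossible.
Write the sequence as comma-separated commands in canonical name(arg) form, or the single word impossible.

key: order matters: swapping rotate(1, 180) and rotate(1, -90) lands elsewhere
t0: joint angles (θ0=270°, θ1=270°, e=0)
1. rotate(1, 180) → joint angles (θ0=270°, θ1=90°, e=0)
2. rotate(1, -90) → joint angles (θ0=270°, θ1=0°, e=0)
no other 2-command option fits: unique.

rotate(1, 180), rotate(1, -90)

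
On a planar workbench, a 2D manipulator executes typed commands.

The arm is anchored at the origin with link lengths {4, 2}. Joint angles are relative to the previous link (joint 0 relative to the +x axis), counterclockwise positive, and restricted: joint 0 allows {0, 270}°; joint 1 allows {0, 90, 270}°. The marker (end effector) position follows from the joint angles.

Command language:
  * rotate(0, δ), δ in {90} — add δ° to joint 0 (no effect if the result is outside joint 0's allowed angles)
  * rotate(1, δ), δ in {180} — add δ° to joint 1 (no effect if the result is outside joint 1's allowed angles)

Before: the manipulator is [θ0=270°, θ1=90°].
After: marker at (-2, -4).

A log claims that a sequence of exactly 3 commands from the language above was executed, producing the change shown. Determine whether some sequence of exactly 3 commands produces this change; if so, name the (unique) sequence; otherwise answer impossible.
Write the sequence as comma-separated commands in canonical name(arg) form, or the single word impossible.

start: [θ0=270°, θ1=90°]
[1] after rotate(1, 180): [θ0=270°, θ1=270°]
[2] after rotate(1, 180): [θ0=270°, θ1=90°]
[3] after rotate(1, 180): [θ0=270°, θ1=270°]
all 8 alternatives checked — unique.

rotate(1, 180), rotate(1, 180), rotate(1, 180)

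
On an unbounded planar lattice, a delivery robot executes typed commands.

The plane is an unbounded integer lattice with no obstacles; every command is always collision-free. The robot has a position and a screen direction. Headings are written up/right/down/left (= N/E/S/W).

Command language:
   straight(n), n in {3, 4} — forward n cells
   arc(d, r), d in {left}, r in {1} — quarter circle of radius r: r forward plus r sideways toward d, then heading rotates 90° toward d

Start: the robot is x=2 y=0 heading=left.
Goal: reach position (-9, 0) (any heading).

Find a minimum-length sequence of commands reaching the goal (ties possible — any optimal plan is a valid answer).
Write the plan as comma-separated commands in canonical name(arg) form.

initial: x=2 y=0 heading=left
step 1 (straight(4)): x=-2 y=0 heading=left
step 2 (straight(4)): x=-6 y=0 heading=left
step 3 (straight(3)): x=-9 y=0 heading=left
minimal: 3 command(s), checked below 3.

straight(4), straight(4), straight(3)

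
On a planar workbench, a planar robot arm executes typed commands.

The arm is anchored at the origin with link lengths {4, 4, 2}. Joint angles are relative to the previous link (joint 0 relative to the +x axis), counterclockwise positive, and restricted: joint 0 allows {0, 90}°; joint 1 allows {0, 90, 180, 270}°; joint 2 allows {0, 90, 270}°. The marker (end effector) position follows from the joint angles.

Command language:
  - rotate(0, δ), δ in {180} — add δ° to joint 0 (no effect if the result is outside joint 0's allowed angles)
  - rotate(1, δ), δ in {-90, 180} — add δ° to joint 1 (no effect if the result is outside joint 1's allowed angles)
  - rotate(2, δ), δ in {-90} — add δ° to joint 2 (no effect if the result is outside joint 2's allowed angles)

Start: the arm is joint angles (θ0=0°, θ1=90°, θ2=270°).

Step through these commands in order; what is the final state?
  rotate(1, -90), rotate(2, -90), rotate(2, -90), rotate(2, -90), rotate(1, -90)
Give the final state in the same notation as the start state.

t0: joint angles (θ0=0°, θ1=90°, θ2=270°)
t=1 rotate(1, -90) ⇒ joint angles (θ0=0°, θ1=0°, θ2=270°)
t=2 rotate(2, -90) ⇒ joint angles (θ0=0°, θ1=0°, θ2=270°)
t=3 rotate(2, -90) ⇒ joint angles (θ0=0°, θ1=0°, θ2=270°)
t=4 rotate(2, -90) ⇒ joint angles (θ0=0°, θ1=0°, θ2=270°)
t=5 rotate(1, -90) ⇒ joint angles (θ0=0°, θ1=270°, θ2=270°)

joint angles (θ0=0°, θ1=270°, θ2=270°)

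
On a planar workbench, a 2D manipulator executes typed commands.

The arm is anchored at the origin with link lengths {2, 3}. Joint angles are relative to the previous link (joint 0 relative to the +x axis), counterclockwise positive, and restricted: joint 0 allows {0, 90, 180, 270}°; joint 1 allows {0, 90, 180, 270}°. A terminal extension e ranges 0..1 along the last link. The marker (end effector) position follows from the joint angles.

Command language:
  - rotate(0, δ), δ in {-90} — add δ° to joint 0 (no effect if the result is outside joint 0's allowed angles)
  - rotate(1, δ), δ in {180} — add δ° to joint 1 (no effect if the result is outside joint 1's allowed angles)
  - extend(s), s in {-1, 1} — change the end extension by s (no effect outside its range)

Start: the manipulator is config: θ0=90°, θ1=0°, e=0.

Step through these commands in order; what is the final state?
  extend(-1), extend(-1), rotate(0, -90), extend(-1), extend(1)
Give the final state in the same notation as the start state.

config: θ0=0°, θ1=0°, e=1

from: config: θ0=90°, θ1=0°, e=0
1. extend(-1) → config: θ0=90°, θ1=0°, e=0
2. extend(-1) → config: θ0=90°, θ1=0°, e=0
3. rotate(0, -90) → config: θ0=0°, θ1=0°, e=0
4. extend(-1) → config: θ0=0°, θ1=0°, e=0
5. extend(1) → config: θ0=0°, θ1=0°, e=1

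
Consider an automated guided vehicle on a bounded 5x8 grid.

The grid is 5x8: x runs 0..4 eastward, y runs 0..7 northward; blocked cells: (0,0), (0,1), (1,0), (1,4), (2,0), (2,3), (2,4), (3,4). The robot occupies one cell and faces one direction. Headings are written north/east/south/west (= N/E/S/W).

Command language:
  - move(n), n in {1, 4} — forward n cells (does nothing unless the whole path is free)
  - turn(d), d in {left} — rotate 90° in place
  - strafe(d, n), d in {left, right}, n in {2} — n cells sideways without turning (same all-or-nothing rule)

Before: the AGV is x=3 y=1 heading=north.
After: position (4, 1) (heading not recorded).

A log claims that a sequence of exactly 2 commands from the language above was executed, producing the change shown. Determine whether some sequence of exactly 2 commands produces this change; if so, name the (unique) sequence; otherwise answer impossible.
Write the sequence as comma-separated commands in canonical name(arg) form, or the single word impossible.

impossible

every 2-command combo misses the target.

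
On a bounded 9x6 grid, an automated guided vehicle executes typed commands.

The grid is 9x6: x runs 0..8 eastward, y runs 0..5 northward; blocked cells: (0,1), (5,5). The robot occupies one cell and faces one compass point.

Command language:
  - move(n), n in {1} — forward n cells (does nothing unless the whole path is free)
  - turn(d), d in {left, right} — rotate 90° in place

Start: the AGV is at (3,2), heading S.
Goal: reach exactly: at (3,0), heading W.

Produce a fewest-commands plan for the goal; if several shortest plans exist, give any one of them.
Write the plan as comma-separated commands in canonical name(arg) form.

start: at (3,2), heading S
step 1 (move(1)): at (3,1), heading S
step 2 (move(1)): at (3,0), heading S
step 3 (turn(right)): at (3,0), heading W
nothing shorter than 3 reaches the goal.

move(1), move(1), turn(right)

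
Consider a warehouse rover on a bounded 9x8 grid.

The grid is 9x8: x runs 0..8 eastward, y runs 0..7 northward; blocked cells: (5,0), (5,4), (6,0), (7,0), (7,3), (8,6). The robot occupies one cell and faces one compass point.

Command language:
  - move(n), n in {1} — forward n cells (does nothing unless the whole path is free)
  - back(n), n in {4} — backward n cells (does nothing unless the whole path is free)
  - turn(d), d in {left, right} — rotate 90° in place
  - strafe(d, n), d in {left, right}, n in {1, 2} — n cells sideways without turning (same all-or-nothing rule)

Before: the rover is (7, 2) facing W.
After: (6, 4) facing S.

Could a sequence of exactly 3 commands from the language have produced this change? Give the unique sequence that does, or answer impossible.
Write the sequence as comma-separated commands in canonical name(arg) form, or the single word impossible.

key: cell and facing (now S) both changed — the 3 commands mix motion and turning
begin: (7, 2) facing W
step 1 (move(1)): (6, 2) facing W
step 2 (strafe(right, 2)): (6, 4) facing W
step 3 (turn(left)): (6, 4) facing S
all 512 alternatives checked — unique.

move(1), strafe(right, 2), turn(left)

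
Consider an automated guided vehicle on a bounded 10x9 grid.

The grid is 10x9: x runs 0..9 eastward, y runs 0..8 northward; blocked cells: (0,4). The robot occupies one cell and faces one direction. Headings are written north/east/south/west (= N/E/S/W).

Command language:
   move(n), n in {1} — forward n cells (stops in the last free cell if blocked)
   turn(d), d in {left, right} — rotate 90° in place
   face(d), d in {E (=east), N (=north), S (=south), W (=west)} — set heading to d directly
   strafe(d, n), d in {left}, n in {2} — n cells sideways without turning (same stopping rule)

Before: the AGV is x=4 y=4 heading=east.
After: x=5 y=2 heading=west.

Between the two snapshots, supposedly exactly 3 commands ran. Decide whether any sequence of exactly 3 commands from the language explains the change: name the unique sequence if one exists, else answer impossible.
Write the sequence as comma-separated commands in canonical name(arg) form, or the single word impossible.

move(1), face(W), strafe(left, 2)

key: order matters: swapping move(1) and strafe(left, 2) lands elsewhere
initial: x=4 y=4 heading=east
[1] after move(1): x=5 y=4 heading=east
[2] after face(W): x=5 y=4 heading=west
[3] after strafe(left, 2): x=5 y=2 heading=west
no rival 3-sequence matches.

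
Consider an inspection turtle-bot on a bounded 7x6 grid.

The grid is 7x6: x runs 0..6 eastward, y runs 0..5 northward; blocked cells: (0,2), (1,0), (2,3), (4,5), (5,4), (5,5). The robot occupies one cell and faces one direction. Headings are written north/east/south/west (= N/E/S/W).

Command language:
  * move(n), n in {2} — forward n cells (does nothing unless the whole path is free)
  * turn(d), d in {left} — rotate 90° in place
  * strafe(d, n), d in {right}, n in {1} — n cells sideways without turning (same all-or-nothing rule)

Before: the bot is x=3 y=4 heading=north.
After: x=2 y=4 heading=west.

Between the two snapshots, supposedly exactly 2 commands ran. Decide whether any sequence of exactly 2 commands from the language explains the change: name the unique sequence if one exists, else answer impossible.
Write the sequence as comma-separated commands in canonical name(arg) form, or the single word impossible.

all 9 sequences checked — none match.

impossible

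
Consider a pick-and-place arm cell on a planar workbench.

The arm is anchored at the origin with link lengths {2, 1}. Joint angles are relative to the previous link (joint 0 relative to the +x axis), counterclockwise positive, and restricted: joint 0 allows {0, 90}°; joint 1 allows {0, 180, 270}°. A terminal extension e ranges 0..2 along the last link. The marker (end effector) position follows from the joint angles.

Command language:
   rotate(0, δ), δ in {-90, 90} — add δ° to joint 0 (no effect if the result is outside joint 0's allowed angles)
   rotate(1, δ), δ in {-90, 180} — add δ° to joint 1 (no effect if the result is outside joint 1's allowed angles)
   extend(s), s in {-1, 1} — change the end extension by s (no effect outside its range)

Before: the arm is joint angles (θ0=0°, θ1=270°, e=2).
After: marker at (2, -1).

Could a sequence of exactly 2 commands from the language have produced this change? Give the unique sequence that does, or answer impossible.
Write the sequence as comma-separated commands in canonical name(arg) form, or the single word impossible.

extend(-1), extend(-1)

start: joint angles (θ0=0°, θ1=270°, e=2)
t=1 extend(-1) ⇒ joint angles (θ0=0°, θ1=270°, e=1)
t=2 extend(-1) ⇒ joint angles (θ0=0°, θ1=270°, e=0)
uniquely the one of 36 2-step routes that fits.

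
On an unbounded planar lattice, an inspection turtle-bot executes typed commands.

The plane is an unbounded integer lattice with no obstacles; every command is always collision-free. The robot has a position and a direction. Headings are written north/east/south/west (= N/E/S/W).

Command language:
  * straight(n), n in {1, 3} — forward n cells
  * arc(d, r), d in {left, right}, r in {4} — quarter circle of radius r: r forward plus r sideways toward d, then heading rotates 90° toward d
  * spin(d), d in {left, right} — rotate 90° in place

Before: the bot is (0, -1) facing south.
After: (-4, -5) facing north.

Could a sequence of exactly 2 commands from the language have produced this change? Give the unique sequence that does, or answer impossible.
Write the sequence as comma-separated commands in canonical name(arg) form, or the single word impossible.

arc(right, 4), spin(right)

key: cell and facing (now N) both changed — the 2 commands mix motion and turning
begin: (0, -1) facing south
t=1 arc(right, 4) ⇒ (-4, -5) facing west
t=2 spin(right) ⇒ (-4, -5) facing north
no other 2-command option fits: unique.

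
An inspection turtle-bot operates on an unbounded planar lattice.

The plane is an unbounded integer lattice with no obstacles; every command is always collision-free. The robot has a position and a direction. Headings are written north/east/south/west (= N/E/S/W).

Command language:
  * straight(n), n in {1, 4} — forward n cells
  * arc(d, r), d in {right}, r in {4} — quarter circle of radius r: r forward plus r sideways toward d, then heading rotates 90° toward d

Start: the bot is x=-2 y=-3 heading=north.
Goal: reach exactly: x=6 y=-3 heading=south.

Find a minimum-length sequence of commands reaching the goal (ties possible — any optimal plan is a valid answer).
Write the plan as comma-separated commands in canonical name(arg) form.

arc(right, 4), arc(right, 4)

initial: x=-2 y=-3 heading=north
step 1 (arc(right, 4)): x=2 y=1 heading=east
step 2 (arc(right, 4)): x=6 y=-3 heading=south
no 1-step plan works, so 2 is optimal.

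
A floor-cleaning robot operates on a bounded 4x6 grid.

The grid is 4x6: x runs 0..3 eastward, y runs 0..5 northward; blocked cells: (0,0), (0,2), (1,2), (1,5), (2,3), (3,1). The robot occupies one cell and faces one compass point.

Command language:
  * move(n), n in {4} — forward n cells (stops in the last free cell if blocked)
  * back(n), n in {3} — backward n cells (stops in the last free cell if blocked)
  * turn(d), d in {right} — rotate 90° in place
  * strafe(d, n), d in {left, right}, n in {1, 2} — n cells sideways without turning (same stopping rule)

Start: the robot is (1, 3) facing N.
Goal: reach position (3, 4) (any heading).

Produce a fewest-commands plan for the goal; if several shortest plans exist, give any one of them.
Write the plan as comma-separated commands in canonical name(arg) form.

move(4), strafe(right, 2)

start: (1, 3) facing N
t=1 move(4) ⇒ (1, 4) facing N
t=2 strafe(right, 2) ⇒ (3, 4) facing N
nothing shorter than 2 reaches the goal.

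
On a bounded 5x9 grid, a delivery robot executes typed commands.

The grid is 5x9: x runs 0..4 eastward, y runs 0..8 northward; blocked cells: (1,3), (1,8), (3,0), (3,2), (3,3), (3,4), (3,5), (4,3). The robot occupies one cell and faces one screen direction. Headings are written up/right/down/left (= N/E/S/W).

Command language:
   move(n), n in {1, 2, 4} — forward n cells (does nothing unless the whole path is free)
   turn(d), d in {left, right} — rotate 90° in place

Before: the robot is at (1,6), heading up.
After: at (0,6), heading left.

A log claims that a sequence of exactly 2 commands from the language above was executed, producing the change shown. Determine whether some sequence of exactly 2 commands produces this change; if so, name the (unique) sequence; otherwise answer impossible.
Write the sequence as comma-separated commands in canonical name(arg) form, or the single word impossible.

turn(left), move(1)

key: position moved to (0,6) AND the heading swung to W — translation plus rotation needed
start: at (1,6), heading up
step 1 (turn(left)): at (1,6), heading left
step 2 (move(1)): at (0,6), heading left
all 25 alternatives checked — unique.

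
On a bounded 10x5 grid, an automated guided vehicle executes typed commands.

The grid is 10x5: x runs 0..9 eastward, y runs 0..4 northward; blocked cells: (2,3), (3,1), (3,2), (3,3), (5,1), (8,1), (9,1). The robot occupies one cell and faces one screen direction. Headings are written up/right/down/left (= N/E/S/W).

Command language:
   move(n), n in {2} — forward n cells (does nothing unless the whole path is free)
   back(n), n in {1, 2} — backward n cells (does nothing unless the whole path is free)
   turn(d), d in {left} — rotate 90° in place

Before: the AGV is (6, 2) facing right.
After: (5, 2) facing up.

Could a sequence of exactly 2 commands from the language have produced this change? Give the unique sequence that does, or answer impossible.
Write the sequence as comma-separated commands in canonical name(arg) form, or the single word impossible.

back(1), turn(left)

key: order matters: swapping back(1) and turn(left) lands elsewhere
from: (6, 2) facing right
[1] after back(1): (5, 2) facing right
[2] after turn(left): (5, 2) facing up
uniquely the one of 16 2-step routes that fits.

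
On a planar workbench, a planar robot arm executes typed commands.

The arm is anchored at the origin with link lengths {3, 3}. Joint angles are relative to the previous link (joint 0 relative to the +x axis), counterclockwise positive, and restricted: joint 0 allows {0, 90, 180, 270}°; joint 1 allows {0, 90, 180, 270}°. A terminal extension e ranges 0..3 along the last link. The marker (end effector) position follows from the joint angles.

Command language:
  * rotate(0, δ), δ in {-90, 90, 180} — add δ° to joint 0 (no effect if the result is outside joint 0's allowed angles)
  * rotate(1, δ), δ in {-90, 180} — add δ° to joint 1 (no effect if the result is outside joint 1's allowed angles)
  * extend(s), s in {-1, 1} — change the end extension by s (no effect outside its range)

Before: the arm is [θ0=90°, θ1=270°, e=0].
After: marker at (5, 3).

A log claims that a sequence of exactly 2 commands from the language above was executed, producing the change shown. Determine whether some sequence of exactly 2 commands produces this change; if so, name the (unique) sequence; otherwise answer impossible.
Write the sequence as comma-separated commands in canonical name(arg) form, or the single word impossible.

start: [θ0=90°, θ1=270°, e=0]
[1] after extend(1): [θ0=90°, θ1=270°, e=1]
[2] after extend(1): [θ0=90°, θ1=270°, e=2]
no rival 2-sequence matches.

extend(1), extend(1)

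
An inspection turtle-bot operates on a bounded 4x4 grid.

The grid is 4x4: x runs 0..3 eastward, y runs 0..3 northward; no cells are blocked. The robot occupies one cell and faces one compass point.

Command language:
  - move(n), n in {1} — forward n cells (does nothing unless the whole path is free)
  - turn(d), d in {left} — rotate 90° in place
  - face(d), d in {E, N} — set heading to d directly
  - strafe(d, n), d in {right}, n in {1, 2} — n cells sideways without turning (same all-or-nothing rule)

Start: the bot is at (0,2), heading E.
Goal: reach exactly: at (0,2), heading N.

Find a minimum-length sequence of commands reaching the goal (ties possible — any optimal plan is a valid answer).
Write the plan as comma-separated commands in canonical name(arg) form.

begin: at (0,2), heading E
step 1 (turn(left)): at (0,2), heading N
shorter routes all fall short; 1 is best.

turn(left)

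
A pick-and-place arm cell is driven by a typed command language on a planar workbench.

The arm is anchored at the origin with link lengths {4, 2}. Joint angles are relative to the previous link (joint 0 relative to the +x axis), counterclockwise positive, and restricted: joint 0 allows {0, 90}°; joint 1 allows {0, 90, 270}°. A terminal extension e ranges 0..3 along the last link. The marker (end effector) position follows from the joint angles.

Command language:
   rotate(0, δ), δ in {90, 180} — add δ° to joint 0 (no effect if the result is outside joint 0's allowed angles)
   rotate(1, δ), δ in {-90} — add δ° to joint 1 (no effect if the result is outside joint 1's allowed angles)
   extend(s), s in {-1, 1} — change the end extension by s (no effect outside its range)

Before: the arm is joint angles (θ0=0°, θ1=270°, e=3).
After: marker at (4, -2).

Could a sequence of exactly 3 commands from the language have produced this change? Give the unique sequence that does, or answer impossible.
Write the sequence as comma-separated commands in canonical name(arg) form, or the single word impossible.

extend(-1), extend(-1), extend(-1)

start: joint angles (θ0=0°, θ1=270°, e=3)
t=1 extend(-1) ⇒ joint angles (θ0=0°, θ1=270°, e=2)
t=2 extend(-1) ⇒ joint angles (θ0=0°, θ1=270°, e=1)
t=3 extend(-1) ⇒ joint angles (θ0=0°, θ1=270°, e=0)
no rival 3-sequence matches.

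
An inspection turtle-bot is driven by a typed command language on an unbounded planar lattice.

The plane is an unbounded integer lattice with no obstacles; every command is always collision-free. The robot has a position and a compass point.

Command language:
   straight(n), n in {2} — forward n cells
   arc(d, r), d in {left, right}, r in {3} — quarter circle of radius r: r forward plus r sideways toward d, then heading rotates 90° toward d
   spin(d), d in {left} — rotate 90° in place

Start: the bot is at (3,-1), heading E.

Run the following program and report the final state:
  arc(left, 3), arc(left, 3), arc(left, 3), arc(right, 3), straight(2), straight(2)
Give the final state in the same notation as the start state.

at (-7,-1), heading W

begin: at (3,-1), heading E
1. arc(left, 3) → at (6,2), heading N
2. arc(left, 3) → at (3,5), heading W
3. arc(left, 3) → at (0,2), heading S
4. arc(right, 3) → at (-3,-1), heading W
5. straight(2) → at (-5,-1), heading W
6. straight(2) → at (-7,-1), heading W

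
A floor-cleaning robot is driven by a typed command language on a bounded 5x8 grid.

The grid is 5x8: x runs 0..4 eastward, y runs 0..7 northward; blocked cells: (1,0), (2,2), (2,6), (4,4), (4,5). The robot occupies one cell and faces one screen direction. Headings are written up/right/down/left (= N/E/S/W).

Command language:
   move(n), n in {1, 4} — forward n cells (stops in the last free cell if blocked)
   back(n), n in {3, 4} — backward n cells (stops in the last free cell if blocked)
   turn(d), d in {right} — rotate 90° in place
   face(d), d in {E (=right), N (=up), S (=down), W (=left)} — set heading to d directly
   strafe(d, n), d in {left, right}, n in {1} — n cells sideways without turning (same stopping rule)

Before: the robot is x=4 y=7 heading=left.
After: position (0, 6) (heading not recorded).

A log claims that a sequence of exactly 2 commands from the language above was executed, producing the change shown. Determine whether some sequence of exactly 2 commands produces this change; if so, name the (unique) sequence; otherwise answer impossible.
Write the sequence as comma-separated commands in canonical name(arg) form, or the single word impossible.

key: order matters: swapping move(4) and strafe(left, 1) lands elsewhere
start: x=4 y=7 heading=left
1. move(4) → x=0 y=7 heading=left
2. strafe(left, 1) → x=0 y=6 heading=left
no other 2-command option fits: unique.

move(4), strafe(left, 1)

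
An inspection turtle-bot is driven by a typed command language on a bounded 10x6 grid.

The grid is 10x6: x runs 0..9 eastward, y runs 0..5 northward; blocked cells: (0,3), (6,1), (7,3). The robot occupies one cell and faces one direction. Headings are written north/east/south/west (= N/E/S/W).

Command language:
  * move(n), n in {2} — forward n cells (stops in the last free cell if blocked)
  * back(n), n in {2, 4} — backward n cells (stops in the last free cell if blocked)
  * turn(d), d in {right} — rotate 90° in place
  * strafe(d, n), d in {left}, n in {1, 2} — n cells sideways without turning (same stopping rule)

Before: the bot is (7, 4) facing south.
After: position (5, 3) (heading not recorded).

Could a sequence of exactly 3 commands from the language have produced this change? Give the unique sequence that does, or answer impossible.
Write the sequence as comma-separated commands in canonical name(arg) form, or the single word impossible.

key: running strafe(left, 1) before turn(right) would end elsewhere — order is forced
start: (7, 4) facing south
1. turn(right) → (7, 4) facing west
2. move(2) → (5, 4) facing west
3. strafe(left, 1) → (5, 3) facing west
no rival 3-sequence matches.

turn(right), move(2), strafe(left, 1)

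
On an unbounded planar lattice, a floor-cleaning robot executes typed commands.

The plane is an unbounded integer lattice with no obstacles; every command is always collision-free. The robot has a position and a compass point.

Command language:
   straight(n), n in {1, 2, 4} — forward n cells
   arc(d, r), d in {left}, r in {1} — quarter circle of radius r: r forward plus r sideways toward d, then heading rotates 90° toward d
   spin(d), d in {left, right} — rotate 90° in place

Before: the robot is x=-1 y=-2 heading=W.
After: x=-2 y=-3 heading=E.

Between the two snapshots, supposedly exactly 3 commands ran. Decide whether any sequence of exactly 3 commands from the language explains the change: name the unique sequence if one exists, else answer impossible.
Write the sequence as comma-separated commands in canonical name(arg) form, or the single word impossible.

key: order matters: swapping straight(2) and arc(left, 1) lands elsewhere
start: x=-1 y=-2 heading=W
[1] after straight(2): x=-3 y=-2 heading=W
[2] after spin(left): x=-3 y=-2 heading=S
[3] after arc(left, 1): x=-2 y=-3 heading=E
all 216 alternatives checked — unique.

straight(2), spin(left), arc(left, 1)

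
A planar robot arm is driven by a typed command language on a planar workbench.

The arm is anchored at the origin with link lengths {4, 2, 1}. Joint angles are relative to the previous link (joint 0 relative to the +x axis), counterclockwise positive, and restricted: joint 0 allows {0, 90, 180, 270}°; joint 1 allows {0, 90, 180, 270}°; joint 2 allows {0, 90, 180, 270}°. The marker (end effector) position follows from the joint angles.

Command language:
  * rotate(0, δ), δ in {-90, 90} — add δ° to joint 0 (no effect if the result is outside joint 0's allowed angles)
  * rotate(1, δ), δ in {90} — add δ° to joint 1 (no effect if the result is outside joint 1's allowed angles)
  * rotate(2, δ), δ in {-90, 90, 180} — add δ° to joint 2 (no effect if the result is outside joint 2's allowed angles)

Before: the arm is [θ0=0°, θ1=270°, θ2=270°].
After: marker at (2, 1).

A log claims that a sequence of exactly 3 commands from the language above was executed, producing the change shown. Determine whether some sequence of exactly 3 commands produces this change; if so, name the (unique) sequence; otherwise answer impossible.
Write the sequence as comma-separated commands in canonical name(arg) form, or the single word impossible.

initial: [θ0=0°, θ1=270°, θ2=270°]
[1] after rotate(1, 90): [θ0=0°, θ1=0°, θ2=270°]
[2] after rotate(1, 90): [θ0=0°, θ1=90°, θ2=270°]
[3] after rotate(1, 90): [θ0=0°, θ1=180°, θ2=270°]
no rival 3-sequence matches.

rotate(1, 90), rotate(1, 90), rotate(1, 90)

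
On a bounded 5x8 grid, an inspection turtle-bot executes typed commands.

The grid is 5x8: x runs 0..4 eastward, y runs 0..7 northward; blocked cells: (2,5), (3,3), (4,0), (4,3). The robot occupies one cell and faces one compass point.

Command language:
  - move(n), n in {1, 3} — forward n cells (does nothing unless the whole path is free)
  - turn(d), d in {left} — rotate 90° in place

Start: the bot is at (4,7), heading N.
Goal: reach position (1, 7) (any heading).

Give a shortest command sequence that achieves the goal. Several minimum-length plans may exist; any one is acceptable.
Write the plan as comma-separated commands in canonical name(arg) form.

start: at (4,7), heading N
t=1 turn(left) ⇒ at (4,7), heading W
t=2 move(3) ⇒ at (1,7), heading W
shorter routes all fall short; 2 is best.

turn(left), move(3)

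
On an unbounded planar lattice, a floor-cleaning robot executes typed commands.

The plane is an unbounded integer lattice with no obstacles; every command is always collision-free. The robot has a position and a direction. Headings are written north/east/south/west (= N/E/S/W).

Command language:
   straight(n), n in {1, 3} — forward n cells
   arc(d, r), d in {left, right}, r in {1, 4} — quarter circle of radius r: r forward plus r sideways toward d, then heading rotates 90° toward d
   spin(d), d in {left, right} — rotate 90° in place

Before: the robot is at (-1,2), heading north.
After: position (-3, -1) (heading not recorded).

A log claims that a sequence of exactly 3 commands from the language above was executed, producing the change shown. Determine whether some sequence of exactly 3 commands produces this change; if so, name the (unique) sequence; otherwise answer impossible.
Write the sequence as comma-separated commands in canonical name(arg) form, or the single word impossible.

key: running straight(3) before arc(left, 1) would end elsewhere — order is forced
t0: at (-1,2), heading north
[1] after arc(left, 1): at (-2,3), heading west
[2] after arc(left, 1): at (-3,2), heading south
[3] after straight(3): at (-3,-1), heading south
all 512 alternatives checked — unique.

arc(left, 1), arc(left, 1), straight(3)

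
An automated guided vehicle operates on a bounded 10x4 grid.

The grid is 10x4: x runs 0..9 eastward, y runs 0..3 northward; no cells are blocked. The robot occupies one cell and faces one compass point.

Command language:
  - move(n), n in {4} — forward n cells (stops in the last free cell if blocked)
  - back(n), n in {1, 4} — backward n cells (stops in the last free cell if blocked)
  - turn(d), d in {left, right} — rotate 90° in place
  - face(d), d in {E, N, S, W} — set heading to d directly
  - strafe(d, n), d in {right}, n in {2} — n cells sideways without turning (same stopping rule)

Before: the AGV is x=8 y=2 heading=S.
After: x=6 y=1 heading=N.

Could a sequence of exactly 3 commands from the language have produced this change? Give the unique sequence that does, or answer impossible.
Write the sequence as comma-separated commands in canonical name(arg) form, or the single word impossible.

key: order matters: swapping strafe(right, 2) and back(1) lands elsewhere
t0: x=8 y=2 heading=S
1. strafe(right, 2) → x=6 y=2 heading=S
2. face(N) → x=6 y=2 heading=N
3. back(1) → x=6 y=1 heading=N
no rival 3-sequence matches.

strafe(right, 2), face(N), back(1)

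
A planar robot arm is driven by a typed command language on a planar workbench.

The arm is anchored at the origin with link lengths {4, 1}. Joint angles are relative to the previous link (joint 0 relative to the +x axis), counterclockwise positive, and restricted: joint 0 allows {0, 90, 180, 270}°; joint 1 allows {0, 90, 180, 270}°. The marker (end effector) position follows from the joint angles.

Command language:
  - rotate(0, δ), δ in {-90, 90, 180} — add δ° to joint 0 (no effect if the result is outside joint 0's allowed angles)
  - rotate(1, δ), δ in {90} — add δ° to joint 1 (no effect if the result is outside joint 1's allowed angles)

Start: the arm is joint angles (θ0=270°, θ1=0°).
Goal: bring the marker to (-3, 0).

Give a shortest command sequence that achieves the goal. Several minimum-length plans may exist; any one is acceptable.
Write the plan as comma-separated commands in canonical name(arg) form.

begin: joint angles (θ0=270°, θ1=0°)
[1] after rotate(0, -90): joint angles (θ0=180°, θ1=0°)
[2] after rotate(1, 90): joint angles (θ0=180°, θ1=90°)
[3] after rotate(1, 90): joint angles (θ0=180°, θ1=180°)
shorter routes all fall short; 3 is best.

rotate(0, -90), rotate(1, 90), rotate(1, 90)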